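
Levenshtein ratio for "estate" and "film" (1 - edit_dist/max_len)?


Word 1: "estate" (length 6)
Word 2: "film" (length 4)
One optimal edit sequence:
  1. delete 'e'  (+1)
  2. delete 's'  (+1)
  3. substitute 't' -> 'f'  (+1)
  4. substitute 'a' -> 'i'  (+1)
  5. substitute 't' -> 'l'  (+1)
  6. substitute 'e' -> 'm'  (+1)
Edit distance = 6
Max length = max(6, 4) = 6
Similarity = 1 - 6/6
= 0.0000


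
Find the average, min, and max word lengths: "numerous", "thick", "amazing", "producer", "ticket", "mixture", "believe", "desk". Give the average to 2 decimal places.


Lengths: "numerous"=8, "thick"=5, "amazing"=7, "producer"=8, "ticket"=6, "mixture"=7, "believe"=7, "desk"=4
Sum = 52, Count = 8
Average = 52/8 = 6.50
= avg=6.50, min=4, max=8


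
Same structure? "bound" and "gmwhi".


Pattern of "bound": [0, 1, 2, 3, 4]
Pattern of "gmwhi": [0, 1, 2, 3, 4]
Patterns match
Same pattern = Yes


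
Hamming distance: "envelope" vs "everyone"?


Comparing character by character (same length = 8):
  Pos 0: 'e' vs 'e' =
  Pos 1: 'n' vs 'v' !=
  Pos 2: 'v' vs 'e' !=
  Pos 3: 'e' vs 'r' !=
  Pos 4: 'l' vs 'y' !=
  Pos 5: 'o' vs 'o' =
  Pos 6: 'p' vs 'n' !=
  Pos 7: 'e' vs 'e' =
Hamming distance = 5


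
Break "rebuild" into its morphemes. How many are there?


Word: "rebuild"
Morphemes: re- | build
Each morpheme carries meaning
= 2 morphemes


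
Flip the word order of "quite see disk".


Original: "quite see disk"
Words (1..n): quite | see | disk
Reversed (n..1): disk | see | quite
Result = "disk see quite"


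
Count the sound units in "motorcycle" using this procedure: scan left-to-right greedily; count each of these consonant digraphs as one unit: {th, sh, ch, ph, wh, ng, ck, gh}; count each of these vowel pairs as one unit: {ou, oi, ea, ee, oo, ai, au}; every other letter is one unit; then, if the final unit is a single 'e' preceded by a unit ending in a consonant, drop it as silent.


Word: "motorcycle" (10 letters)
Left-to-right scan:
  (1) 'm' (letter)
  (2) 'o' (letter)
  (3) 't' (letter)
  (4) 'o' (letter)
  (5) 'r' (letter)
  (6) 'c' (letter)
  (7) 'y' (letter)
  (8) 'c' (letter)
  (9) 'l' (letter)
  (10) 'e' (letter)
Units from scan: 10
Final unit is 'e' after a consonant -> drop as silent (-1)
Sound units = 9 units


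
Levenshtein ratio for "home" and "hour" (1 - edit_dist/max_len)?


Word 1: "home" (length 4)
Word 2: "hour" (length 4)
One optimal edit sequence:
  1. keep 'h'
  2. keep 'o'
  3. substitute 'm' -> 'u'  (+1)
  4. substitute 'e' -> 'r'  (+1)
Edit distance = 2
Max length = max(4, 4) = 4
Similarity = 1 - 2/4
= 0.5000


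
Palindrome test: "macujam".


Word: "macujam"
Reversed: "majucam"
Forward == Backward? macujam != majucam
Palindrome = No


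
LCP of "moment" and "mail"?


Word 1: "moment"
Word 2: "mail"
Comparing from start:
  Pos 0: 'm' == 'm'
  Pos 1: 'o' != 'a' (stop)
LCP = "m" (length 1)


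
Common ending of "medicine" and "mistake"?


Word 1: "medicine"
Word 2: "mistake"
Comparing from end:
  Pos -1: 'e' == 'e'
  Pos -2: 'n' != 'k' (stop)
LCS = "e" (length 1)


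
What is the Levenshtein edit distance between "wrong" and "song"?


Word 1: "wrong" (length 5)
Word 2: "song" (length 4)
One optimal edit sequence (insert/delete/substitute each cost 1):
  1. delete 'w'  (+1)
  2. substitute 'r' -> 's'  (+1)
  3. keep 'o'
  4. keep 'n'
  5. keep 'g'
Total edit operations: 2
Edit distance = 2


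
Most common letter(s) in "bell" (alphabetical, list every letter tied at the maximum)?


Word: "bell"
Letter counts:
  'b': 1
  'e': 1
  'l': 2
Maximum count = 2
Most frequent = 'l' (2 times each)


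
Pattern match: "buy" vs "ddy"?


Pattern of "buy": [0, 1, 2]
Pattern of "ddy": [0, 0, 1]
Patterns do not match
Same pattern = No


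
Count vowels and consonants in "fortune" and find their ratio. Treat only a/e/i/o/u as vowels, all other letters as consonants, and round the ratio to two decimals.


Word: "fortune"
Vowels (a,e,i,o,u): 3
Consonants: 4
Ratio = 3/4
= 0.75


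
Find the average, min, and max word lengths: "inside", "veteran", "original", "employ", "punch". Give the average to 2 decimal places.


Lengths: "inside"=6, "veteran"=7, "original"=8, "employ"=6, "punch"=5
Sum = 32, Count = 5
Average = 32/5 = 6.40
= avg=6.40, min=5, max=8


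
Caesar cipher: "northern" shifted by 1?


Word: "northern"
Shift: 1
Each letter → (letter + shift) mod 26:
  'n' (13) + 1 = 14 → 'o'
  'o' (14) + 1 = 15 → 'p'
  'r' (17) + 1 = 18 → 's'
  't' (19) + 1 = 20 → 'u'
  'h' (7) + 1 = 8 → 'i'
  'e' (4) + 1 = 5 → 'f'
  'r' (17) + 1 = 18 → 's'
  'n' (13) + 1 = 14 → 'o'
Result = "opsuifso"


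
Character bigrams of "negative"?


Word: "negative" (length 8)
Number of bigrams = 8 - 2 + 1 = 7
  Position 0: "ne"
  Position 1: "eg"
  Position 2: "ga"
  Position 3: "at"
  Position 4: "ti"
  Position 5: "iv"
  Position 6: "ve"
Bigrams = "ne", "eg", "ga", "at", "ti", "iv", "ve"


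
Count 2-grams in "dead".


Word: "dead" (length 4)
Number of 2-grams = length - 2 + 1 = 4 - 2 + 1
= 3


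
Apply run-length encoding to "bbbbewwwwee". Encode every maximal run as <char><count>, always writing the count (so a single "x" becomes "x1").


String: "bbbbewwwwee"
Scanning for consecutive runs:
  'b' x 4
  'e' x 1
  'w' x 4
  'e' x 2
RLE = "b4e1w4e2"


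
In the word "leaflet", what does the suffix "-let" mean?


Suffix: -let
As in: leaflet -> leaf + -let
Meaning = small


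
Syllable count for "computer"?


Word: "computer"
Syllable breakdown: com · pu · ter
Counting: 3 parts
= 3 syllables


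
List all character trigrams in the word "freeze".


Word: "freeze" (length 6)
Number of trigrams = 6 - 3 + 1 = 4
  Position 0: "fre"
  Position 1: "ree"
  Position 2: "eez"
  Position 3: "eze"
Trigrams = "fre", "ree", "eez", "eze"


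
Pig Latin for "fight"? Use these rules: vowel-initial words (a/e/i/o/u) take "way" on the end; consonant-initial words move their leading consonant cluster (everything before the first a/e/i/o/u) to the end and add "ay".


Word: "fight"
Starts with consonant(s) → move to end, add 'ay'
Consonant cluster: "f"
Pig Latin = "ightfay"


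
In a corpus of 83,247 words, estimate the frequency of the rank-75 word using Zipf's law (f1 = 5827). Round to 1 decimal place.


Zipf's law: f(r) = f(1) / r
f(1) = 5827
f(75) = 5827 / 75
= 77.7 occurrences


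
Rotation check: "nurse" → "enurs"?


Word: "nurse", Candidate: "enurs"
Method: check if candidate is substring of word+word
"nursenurse" contains "enurs"? Yes
Is rotation = Yes


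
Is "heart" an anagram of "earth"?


Word 1: "earth" → sorted: aehrt
Word 2: "heart" → sorted: aehrt
Same letters? aehrt == aehrt
Anagram = Yes


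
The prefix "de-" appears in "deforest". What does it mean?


Prefix: de-
Example: deforest (de- + forest)
Meaning = remove / reverse


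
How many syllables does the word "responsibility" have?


Word: "responsibility"
Syllable breakdown: re-spon-si-bil-i-ty
Counting: 6 parts
= 6 syllables


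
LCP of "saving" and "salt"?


Word 1: "saving"
Word 2: "salt"
Comparing from start:
  Pos 0: 's' == 's'
  Pos 1: 'a' == 'a'
  Pos 2: 'v' != 'l' (stop)
LCP = "sa" (length 2)


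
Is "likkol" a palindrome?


Word: "likkol"
Reversed: "lokkil"
Forward == Backward? likkol != lokkil
Palindrome = No


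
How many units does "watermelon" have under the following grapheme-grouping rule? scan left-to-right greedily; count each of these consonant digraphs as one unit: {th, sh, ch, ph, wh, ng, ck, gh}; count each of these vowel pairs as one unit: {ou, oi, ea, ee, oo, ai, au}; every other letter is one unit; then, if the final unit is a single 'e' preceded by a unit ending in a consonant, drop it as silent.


Word: "watermelon" (10 letters)
Left-to-right scan:
  (1) 'w' (letter)
  (2) 'a' (letter)
  (3) 't' (letter)
  (4) 'e' (letter)
  (5) 'r' (letter)
  (6) 'm' (letter)
  (7) 'e' (letter)
  (8) 'l' (letter)
  (9) 'o' (letter)
  (10) 'n' (letter)
Units from scan: 10
Sound units = 10 units


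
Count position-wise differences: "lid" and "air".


Comparing character by character (same length = 3):
  Pos 0: 'l' vs 'a' !=
  Pos 1: 'i' vs 'i' =
  Pos 2: 'd' vs 'r' !=
Hamming distance = 2


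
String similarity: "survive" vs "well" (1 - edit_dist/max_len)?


Word 1: "survive" (length 7)
Word 2: "well" (length 4)
One optimal edit sequence:
  1. delete 's'  (+1)
  2. delete 'u'  (+1)
  3. delete 'r'  (+1)
  4. substitute 'v' -> 'w'  (+1)
  5. substitute 'i' -> 'e'  (+1)
  6. substitute 'v' -> 'l'  (+1)
  7. substitute 'e' -> 'l'  (+1)
Edit distance = 7
Max length = max(7, 4) = 7
Similarity = 1 - 7/7
= 0.0000


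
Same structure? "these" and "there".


Pattern of "these": [0, 1, 2, 3, 2]
Pattern of "there": [0, 1, 2, 3, 2]
Patterns match
Same pattern = Yes


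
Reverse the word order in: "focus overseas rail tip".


Original: "focus overseas rail tip"
Words (1..n): focus | overseas | rail | tip
Reversed (n..1): tip | rail | overseas | focus
Result = "tip rail overseas focus"


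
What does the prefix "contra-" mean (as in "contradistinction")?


Prefix: contra-
Example: contradistinction = contra- + distinction
Meaning = against


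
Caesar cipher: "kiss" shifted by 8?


Word: "kiss"
Shift: 8
Each letter → (letter + shift) mod 26:
  'k' (10) + 8 = 18 → 's'
  'i' (8) + 8 = 16 → 'q'
  's' (18) + 8 = 0 → 'a'
  's' (18) + 8 = 0 → 'a'
Result = "sqaa"


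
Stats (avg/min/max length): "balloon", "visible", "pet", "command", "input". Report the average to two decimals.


Lengths: "balloon"=7, "visible"=7, "pet"=3, "command"=7, "input"=5
Sum = 29, Count = 5
Average = 29/5 = 5.80
= avg=5.80, min=3, max=7


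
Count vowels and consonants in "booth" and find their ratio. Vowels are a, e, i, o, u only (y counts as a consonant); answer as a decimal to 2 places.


Word: "booth"
Vowels (a,e,i,o,u): 2
Consonants: 3
Ratio = 2/3
= 0.67


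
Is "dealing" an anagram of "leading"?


Word 1: "leading" → sorted: adegiln
Word 2: "dealing" → sorted: adegiln
Same letters? adegiln == adegiln
Anagram = Yes


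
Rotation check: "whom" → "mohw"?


Word: "whom", Candidate: "mohw"
Method: check if candidate is substring of word+word
"whomwhom" contains "mohw"? No
Is rotation = No


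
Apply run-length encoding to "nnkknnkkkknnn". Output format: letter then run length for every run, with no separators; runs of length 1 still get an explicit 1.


String: "nnkknnkkkknnn"
Scanning for consecutive runs:
  'n' x 2
  'k' x 2
  'n' x 2
  'k' x 4
  'n' x 3
RLE = "n2k2n2k4n3"


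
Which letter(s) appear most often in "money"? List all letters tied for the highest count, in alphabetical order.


Word: "money"
Letter counts:
  'e': 1
  'm': 1
  'n': 1
  'o': 1
  'y': 1
Maximum count = 1
Most frequent = 'e', 'm', 'n', 'o', 'y' (1 time each)


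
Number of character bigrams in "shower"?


Word: "shower" (length 6)
Number of 2-grams = length - 2 + 1 = 6 - 2 + 1
= 5


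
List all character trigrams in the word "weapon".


Word: "weapon" (length 6)
Number of trigrams = 6 - 3 + 1 = 4
  Position 0: "wea"
  Position 1: "eap"
  Position 2: "apo"
  Position 3: "pon"
Trigrams = "wea", "eap", "apo", "pon"


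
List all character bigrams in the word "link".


Word: "link" (length 4)
Number of bigrams = 4 - 2 + 1 = 3
  Position 0: "li"
  Position 1: "in"
  Position 2: "nk"
Bigrams = "li", "in", "nk"


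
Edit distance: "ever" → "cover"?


Word 1: "ever" (length 4)
Word 2: "cover" (length 5)
One optimal edit sequence (insert/delete/substitute each cost 1):
  1. insert 'c'  (+1)
  2. substitute 'e' -> 'o'  (+1)
  3. keep 'v'
  4. keep 'e'
  5. keep 'r'
Total edit operations: 2
Edit distance = 2


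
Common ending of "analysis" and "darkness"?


Word 1: "analysis"
Word 2: "darkness"
Comparing from end:
  Pos -1: 's' == 's'
  Pos -2: 'i' != 's' (stop)
LCS = "s" (length 1)


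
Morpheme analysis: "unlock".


Word: "unlock"
Morphemes: un- / lock
Each morpheme carries meaning
= 2 morphemes


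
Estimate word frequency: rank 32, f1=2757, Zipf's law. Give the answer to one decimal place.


Zipf's law: f(r) = f(1) / r
f(1) = 2757
f(32) = 2757 / 32
= 86.2 occurrences


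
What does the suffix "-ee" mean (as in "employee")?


Suffix: -ee
Example: employee = employ + -ee
Meaning = one who receives


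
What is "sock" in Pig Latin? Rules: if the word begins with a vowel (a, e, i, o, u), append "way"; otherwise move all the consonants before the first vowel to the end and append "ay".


Word: "sock"
Starts with consonant(s) → move to end, add 'ay'
Consonant cluster: "s"
Pig Latin = "ocksay"


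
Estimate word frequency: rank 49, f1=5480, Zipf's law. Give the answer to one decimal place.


Zipf's law: f(r) = f(1) / r
f(1) = 5480
f(49) = 5480 / 49
= 111.8 occurrences


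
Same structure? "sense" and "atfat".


Pattern of "sense": [0, 1, 2, 0, 1]
Pattern of "atfat": [0, 1, 2, 0, 1]
Patterns match
Same pattern = Yes


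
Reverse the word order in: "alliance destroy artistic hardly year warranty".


Original: "alliance destroy artistic hardly year warranty"
Words (1..n): alliance | destroy | artistic | hardly | year | warranty
Reversed (n..1): warranty | year | hardly | artistic | destroy | alliance
Result = "warranty year hardly artistic destroy alliance"


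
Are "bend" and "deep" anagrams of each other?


Word 1: "bend" → sorted: bden
Word 2: "deep" → sorted: deep
Same letters? bden != deep
Anagram = No


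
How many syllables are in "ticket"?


Word: "ticket"
Syllable breakdown: tick / et
Counting: 2 parts
= 2 syllables


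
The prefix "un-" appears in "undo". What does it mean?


Prefix: un-
Example: undo (un- + do)
Meaning = not / reverse


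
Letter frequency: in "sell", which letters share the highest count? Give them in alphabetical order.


Word: "sell"
Letter counts:
  'e': 1
  'l': 2
  's': 1
Maximum count = 2
Most frequent = 'l' (2 times each)


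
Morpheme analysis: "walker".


Word: "walker"
Morphemes: walk + -er
Each morpheme carries meaning
= 2 morphemes


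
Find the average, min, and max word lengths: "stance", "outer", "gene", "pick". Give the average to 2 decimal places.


Lengths: "stance"=6, "outer"=5, "gene"=4, "pick"=4
Sum = 19, Count = 4
Average = 19/4 = 4.75
= avg=4.75, min=4, max=6


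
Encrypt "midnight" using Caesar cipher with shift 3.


Word: "midnight"
Shift: 3
Each letter → (letter + shift) mod 26:
  'm' (12) + 3 = 15 → 'p'
  'i' (8) + 3 = 11 → 'l'
  'd' (3) + 3 = 6 → 'g'
  'n' (13) + 3 = 16 → 'q'
  'i' (8) + 3 = 11 → 'l'
  'g' (6) + 3 = 9 → 'j'
  'h' (7) + 3 = 10 → 'k'
  't' (19) + 3 = 22 → 'w'
Result = "plgqljkw"


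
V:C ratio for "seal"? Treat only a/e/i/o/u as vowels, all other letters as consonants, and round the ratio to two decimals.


Word: "seal"
Vowels (a,e,i,o,u): 2
Consonants: 2
Ratio = 2/2
= 1.00


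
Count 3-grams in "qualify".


Word: "qualify" (length 7)
Number of 3-grams = length - 3 + 1 = 7 - 3 + 1
= 5


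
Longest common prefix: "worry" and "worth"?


Word 1: "worry"
Word 2: "worth"
Comparing from start:
  Pos 0: 'w' == 'w'
  Pos 1: 'o' == 'o'
  Pos 2: 'r' == 'r'
  Pos 3: 'r' != 't' (stop)
LCP = "wor" (length 3)


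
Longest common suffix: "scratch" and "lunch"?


Word 1: "scratch"
Word 2: "lunch"
Comparing from end:
  Pos -1: 'h' == 'h'
  Pos -2: 'c' == 'c'
  Pos -3: 't' != 'n' (stop)
LCS = "ch" (length 2)


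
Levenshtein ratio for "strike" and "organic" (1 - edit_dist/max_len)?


Word 1: "strike" (length 6)
Word 2: "organic" (length 7)
One optimal edit sequence:
  1. insert 'o'  (+1)
  2. substitute 's' -> 'r'  (+1)
  3. substitute 't' -> 'g'  (+1)
  4. substitute 'r' -> 'a'  (+1)
  5. substitute 'i' -> 'n'  (+1)
  6. substitute 'k' -> 'i'  (+1)
  7. substitute 'e' -> 'c'  (+1)
Edit distance = 7
Max length = max(6, 7) = 7
Similarity = 1 - 7/7
= 0.0000


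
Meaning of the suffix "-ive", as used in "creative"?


Suffix: -ive
As in: creative -> create + -ive, with a spelling change
Meaning = tending to


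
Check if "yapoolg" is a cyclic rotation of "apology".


Word: "apology", Candidate: "yapoolg"
Method: check if candidate is substring of word+word
"apologyapology" contains "yapoolg"? No
Is rotation = No


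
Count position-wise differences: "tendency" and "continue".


Comparing character by character (same length = 8):
  Pos 0: 't' vs 'c' !=
  Pos 1: 'e' vs 'o' !=
  Pos 2: 'n' vs 'n' =
  Pos 3: 'd' vs 't' !=
  Pos 4: 'e' vs 'i' !=
  Pos 5: 'n' vs 'n' =
  Pos 6: 'c' vs 'u' !=
  Pos 7: 'y' vs 'e' !=
Hamming distance = 6


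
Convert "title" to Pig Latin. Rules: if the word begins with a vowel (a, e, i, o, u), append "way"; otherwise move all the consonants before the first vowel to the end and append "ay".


Word: "title"
Starts with consonant(s) → move to end, add 'ay'
Consonant cluster: "t"
Pig Latin = "itletay"


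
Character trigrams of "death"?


Word: "death" (length 5)
Number of trigrams = 5 - 3 + 1 = 3
  Position 0: "dea"
  Position 1: "eat"
  Position 2: "ath"
Trigrams = "dea", "eat", "ath"


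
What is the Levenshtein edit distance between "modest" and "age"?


Word 1: "modest" (length 6)
Word 2: "age" (length 3)
One optimal edit sequence (insert/delete/substitute each cost 1):
  1. delete 'm'  (+1)
  2. substitute 'o' -> 'a'  (+1)
  3. substitute 'd' -> 'g'  (+1)
  4. keep 'e'
  5. delete 's'  (+1)
  6. delete 't'  (+1)
Total edit operations: 5
Edit distance = 5


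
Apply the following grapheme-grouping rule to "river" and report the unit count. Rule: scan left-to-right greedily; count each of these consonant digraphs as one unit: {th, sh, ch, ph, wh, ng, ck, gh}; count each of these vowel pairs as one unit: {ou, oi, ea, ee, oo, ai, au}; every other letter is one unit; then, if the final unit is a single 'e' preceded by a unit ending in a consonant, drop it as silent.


Word: "river" (5 letters)
Left-to-right scan:
  1. 'r' (letter)
  2. 'i' (letter)
  3. 'v' (letter)
  4. 'e' (letter)
  5. 'r' (letter)
Units from scan: 5
Sound units = 5 units


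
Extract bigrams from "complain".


Word: "complain" (length 8)
Number of bigrams = 8 - 2 + 1 = 7
  Position 0: "co"
  Position 1: "om"
  Position 2: "mp"
  Position 3: "pl"
  Position 4: "la"
  Position 5: "ai"
  Position 6: "in"
Bigrams = "co", "om", "mp", "pl", "la", "ai", "in"


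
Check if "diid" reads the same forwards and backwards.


Word: "diid"
Reversed: "diid"
Forward == Backward? diid == diid
Palindrome = Yes


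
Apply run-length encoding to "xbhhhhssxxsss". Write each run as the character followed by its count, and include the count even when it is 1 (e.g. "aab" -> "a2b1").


String: "xbhhhhssxxsss"
Scanning for consecutive runs:
  'x' x 1
  'b' x 1
  'h' x 4
  's' x 2
  'x' x 2
  's' x 3
RLE = "x1b1h4s2x2s3"


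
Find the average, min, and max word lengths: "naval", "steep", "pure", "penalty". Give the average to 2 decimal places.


Lengths: "naval"=5, "steep"=5, "pure"=4, "penalty"=7
Sum = 21, Count = 4
Average = 21/4 = 5.25
= avg=5.25, min=4, max=7


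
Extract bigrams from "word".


Word: "word" (length 4)
Number of bigrams = 4 - 2 + 1 = 3
  Position 0: "wo"
  Position 1: "or"
  Position 2: "rd"
Bigrams = "wo", "or", "rd"


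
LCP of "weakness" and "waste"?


Word 1: "weakness"
Word 2: "waste"
Comparing from start:
  Pos 0: 'w' == 'w'
  Pos 1: 'e' != 'a' (stop)
LCP = "w" (length 1)


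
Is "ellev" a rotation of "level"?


Word: "level", Candidate: "ellev"
Method: check if candidate is substring of word+word
"levellevel" contains "ellev"? Yes
Is rotation = Yes


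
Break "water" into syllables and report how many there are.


Word: "water"
Syllable breakdown: wa · ter
Counting: 2 parts
= 2 syllables


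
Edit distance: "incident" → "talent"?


Word 1: "incident" (length 8)
Word 2: "talent" (length 6)
One optimal edit sequence (insert/delete/substitute each cost 1):
  1. delete 'i'  (+1)
  2. delete 'n'  (+1)
  3. substitute 'c' -> 't'  (+1)
  4. substitute 'i' -> 'a'  (+1)
  5. substitute 'd' -> 'l'  (+1)
  6. keep 'e'
  7. keep 'n'
  8. keep 't'
Total edit operations: 5
Edit distance = 5


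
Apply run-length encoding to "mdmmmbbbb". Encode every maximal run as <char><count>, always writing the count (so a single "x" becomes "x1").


String: "mdmmmbbbb"
Scanning for consecutive runs:
  'm' x 1
  'd' x 1
  'm' x 3
  'b' x 4
RLE = "m1d1m3b4"


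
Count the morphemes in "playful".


Word: "playful"
Morphemes: play | -ful
Each morpheme carries meaning
= 2 morphemes


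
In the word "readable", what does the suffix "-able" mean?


Suffix: -able
Example: readable = read + -able
Meaning = capable of


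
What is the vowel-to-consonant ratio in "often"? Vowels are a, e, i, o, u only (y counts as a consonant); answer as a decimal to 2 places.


Word: "often"
Vowels (a,e,i,o,u): 2
Consonants: 3
Ratio = 2/3
= 0.67


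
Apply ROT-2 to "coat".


Word: "coat"
Shift: 2
Each letter → (letter + shift) mod 26:
  'c' (2) + 2 = 4 → 'e'
  'o' (14) + 2 = 16 → 'q'
  'a' (0) + 2 = 2 → 'c'
  't' (19) + 2 = 21 → 'v'
Result = "eqcv"


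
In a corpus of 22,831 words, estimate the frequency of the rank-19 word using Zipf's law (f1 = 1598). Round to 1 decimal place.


Zipf's law: f(r) = f(1) / r
f(1) = 1598
f(19) = 1598 / 19
= 84.1 occurrences


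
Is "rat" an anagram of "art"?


Word 1: "art" → sorted: art
Word 2: "rat" → sorted: art
Same letters? art == art
Anagram = Yes


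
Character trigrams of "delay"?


Word: "delay" (length 5)
Number of trigrams = 5 - 3 + 1 = 3
  Position 0: "del"
  Position 1: "ela"
  Position 2: "lay"
Trigrams = "del", "ela", "lay"


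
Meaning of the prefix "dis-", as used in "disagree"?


Prefix: dis-
Example: disagree (dis- + agree)
Meaning = not / opposite


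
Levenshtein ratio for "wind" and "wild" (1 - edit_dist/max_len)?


Word 1: "wind" (length 4)
Word 2: "wild" (length 4)
One optimal edit sequence:
  1. keep 'w'
  2. keep 'i'
  3. substitute 'n' -> 'l'  (+1)
  4. keep 'd'
Edit distance = 1
Max length = max(4, 4) = 4
Similarity = 1 - 1/4
= 0.7500


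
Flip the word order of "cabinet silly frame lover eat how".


Original: "cabinet silly frame lover eat how"
Words (1..n): cabinet | silly | frame | lover | eat | how
Reversed (n..1): how | eat | lover | frame | silly | cabinet
Result = "how eat lover frame silly cabinet"


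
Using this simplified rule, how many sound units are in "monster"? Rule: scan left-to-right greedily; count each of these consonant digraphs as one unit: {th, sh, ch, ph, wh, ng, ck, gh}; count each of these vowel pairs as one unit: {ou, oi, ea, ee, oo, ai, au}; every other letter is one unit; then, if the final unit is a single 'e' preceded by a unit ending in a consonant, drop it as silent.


Word: "monster" (7 letters)
Left-to-right scan:
  (1) 'm' (letter)
  (2) 'o' (letter)
  (3) 'n' (letter)
  (4) 's' (letter)
  (5) 't' (letter)
  (6) 'e' (letter)
  (7) 'r' (letter)
Units from scan: 7
Sound units = 7 units


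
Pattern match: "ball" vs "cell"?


Pattern of "ball": [0, 1, 2, 2]
Pattern of "cell": [0, 1, 2, 2]
Patterns match
Same pattern = Yes


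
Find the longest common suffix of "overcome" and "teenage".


Word 1: "overcome"
Word 2: "teenage"
Comparing from end:
  Pos -1: 'e' == 'e'
  Pos -2: 'm' != 'g' (stop)
LCS = "e" (length 1)


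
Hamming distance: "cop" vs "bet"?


Comparing character by character (same length = 3):
  Pos 0: 'c' vs 'b' !=
  Pos 1: 'o' vs 'e' !=
  Pos 2: 'p' vs 't' !=
Hamming distance = 3


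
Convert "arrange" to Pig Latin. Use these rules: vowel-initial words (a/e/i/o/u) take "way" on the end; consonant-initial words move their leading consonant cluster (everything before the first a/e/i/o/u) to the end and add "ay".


Word: "arrange"
Starts with vowel → add 'way'
Pig Latin = "arrangeway"


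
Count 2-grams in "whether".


Word: "whether" (length 7)
Number of 2-grams = length - 2 + 1 = 7 - 2 + 1
= 6


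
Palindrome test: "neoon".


Word: "neoon"
Reversed: "nooen"
Forward == Backward? neoon != nooen
Palindrome = No


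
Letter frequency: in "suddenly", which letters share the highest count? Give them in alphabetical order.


Word: "suddenly"
Letter counts:
  'd': 2
  'e': 1
  'l': 1
  'n': 1
  's': 1
  'u': 1
  'y': 1
Maximum count = 2
Most frequent = 'd' (2 times each)


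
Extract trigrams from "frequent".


Word: "frequent" (length 8)
Number of trigrams = 8 - 3 + 1 = 6
  Position 0: "fre"
  Position 1: "req"
  Position 2: "equ"
  Position 3: "que"
  Position 4: "uen"
  Position 5: "ent"
Trigrams = "fre", "req", "equ", "que", "uen", "ent"


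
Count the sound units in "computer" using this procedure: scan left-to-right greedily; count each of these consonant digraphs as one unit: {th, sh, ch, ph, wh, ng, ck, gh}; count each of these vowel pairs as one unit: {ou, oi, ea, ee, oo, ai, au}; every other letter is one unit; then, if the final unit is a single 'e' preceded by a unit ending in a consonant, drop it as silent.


Word: "computer" (8 letters)
Left-to-right scan:
  [1] 'c' (letter)
  [2] 'o' (letter)
  [3] 'm' (letter)
  [4] 'p' (letter)
  [5] 'u' (letter)
  [6] 't' (letter)
  [7] 'e' (letter)
  [8] 'r' (letter)
Units from scan: 8
Sound units = 8 units


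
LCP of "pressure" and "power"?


Word 1: "pressure"
Word 2: "power"
Comparing from start:
  Pos 0: 'p' == 'p'
  Pos 1: 'r' != 'o' (stop)
LCP = "p" (length 1)


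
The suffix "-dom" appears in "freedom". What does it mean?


Suffix: -dom
Example: freedom (free + -dom)
Meaning = state / realm


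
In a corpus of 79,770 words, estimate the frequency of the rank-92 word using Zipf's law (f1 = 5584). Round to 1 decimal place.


Zipf's law: f(r) = f(1) / r
f(1) = 5584
f(92) = 5584 / 92
= 60.7 occurrences


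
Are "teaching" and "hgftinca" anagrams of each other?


Word 1: "teaching" → sorted: aceghint
Word 2: "hgftinca" → sorted: acfghint
Same letters? aceghint != acfghint
Anagram = No


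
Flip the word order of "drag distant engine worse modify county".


Original: "drag distant engine worse modify county"
Words (1..n): drag | distant | engine | worse | modify | county
Reversed (n..1): county | modify | worse | engine | distant | drag
Result = "county modify worse engine distant drag"


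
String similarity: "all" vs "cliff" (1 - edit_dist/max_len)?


Word 1: "all" (length 3)
Word 2: "cliff" (length 5)
One optimal edit sequence:
  1. substitute 'a' -> 'c'  (+1)
  2. keep 'l'
  3. insert 'i'  (+1)
  4. insert 'f'  (+1)
  5. substitute 'l' -> 'f'  (+1)
Edit distance = 4
Max length = max(3, 5) = 5
Similarity = 1 - 4/5
= 0.2000


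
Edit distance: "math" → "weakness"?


Word 1: "math" (length 4)
Word 2: "weakness" (length 8)
One optimal edit sequence (insert/delete/substitute each cost 1):
  1. insert 'w'  (+1)
  2. substitute 'm' -> 'e'  (+1)
  3. keep 'a'
  4. insert 'k'  (+1)
  5. insert 'n'  (+1)
  6. insert 'e'  (+1)
  7. substitute 't' -> 's'  (+1)
  8. substitute 'h' -> 's'  (+1)
Total edit operations: 7
Edit distance = 7


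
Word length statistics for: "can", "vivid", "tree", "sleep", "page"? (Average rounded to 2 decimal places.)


Lengths: "can"=3, "vivid"=5, "tree"=4, "sleep"=5, "page"=4
Sum = 21, Count = 5
Average = 21/5 = 4.20
= avg=4.20, min=3, max=5


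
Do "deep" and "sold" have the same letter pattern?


Pattern of "deep": [0, 1, 1, 2]
Pattern of "sold": [0, 1, 2, 3]
Patterns do not match
Same pattern = No


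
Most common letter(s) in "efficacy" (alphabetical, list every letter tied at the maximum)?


Word: "efficacy"
Letter counts:
  'a': 1
  'c': 2
  'e': 1
  'f': 2
  'i': 1
  'y': 1
Maximum count = 2
Most frequent = 'c', 'f' (2 times each)


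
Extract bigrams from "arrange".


Word: "arrange" (length 7)
Number of bigrams = 7 - 2 + 1 = 6
  Position 0: "ar"
  Position 1: "rr"
  Position 2: "ra"
  Position 3: "an"
  Position 4: "ng"
  Position 5: "ge"
Bigrams = "ar", "rr", "ra", "an", "ng", "ge"


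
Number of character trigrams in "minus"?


Word: "minus" (length 5)
Number of 3-grams = length - 3 + 1 = 5 - 3 + 1
= 3


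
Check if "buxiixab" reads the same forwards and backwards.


Word: "buxiixab"
Reversed: "baxiixub"
Forward == Backward? buxiixab != baxiixub
Palindrome = No


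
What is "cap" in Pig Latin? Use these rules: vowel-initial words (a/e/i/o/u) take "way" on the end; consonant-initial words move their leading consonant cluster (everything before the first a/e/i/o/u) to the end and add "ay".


Word: "cap"
Starts with consonant(s) → move to end, add 'ay'
Consonant cluster: "c"
Pig Latin = "apcay"


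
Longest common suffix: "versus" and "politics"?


Word 1: "versus"
Word 2: "politics"
Comparing from end:
  Pos -1: 's' == 's'
  Pos -2: 'u' != 'c' (stop)
LCS = "s" (length 1)


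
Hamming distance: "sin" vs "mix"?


Comparing character by character (same length = 3):
  Pos 0: 's' vs 'm' !=
  Pos 1: 'i' vs 'i' =
  Pos 2: 'n' vs 'x' !=
Hamming distance = 2


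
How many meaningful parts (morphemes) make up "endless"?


Word: "endless"
Morphemes: end + -less
Each morpheme carries meaning
= 2 morphemes


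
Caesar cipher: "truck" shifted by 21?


Word: "truck"
Shift: 21
Each letter → (letter + shift) mod 26:
  't' (19) + 21 = 14 → 'o'
  'r' (17) + 21 = 12 → 'm'
  'u' (20) + 21 = 15 → 'p'
  'c' (2) + 21 = 23 → 'x'
  'k' (10) + 21 = 5 → 'f'
Result = "ompxf"


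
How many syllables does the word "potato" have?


Word: "potato"
Syllable breakdown: po · ta · to
Counting: 3 parts
= 3 syllables


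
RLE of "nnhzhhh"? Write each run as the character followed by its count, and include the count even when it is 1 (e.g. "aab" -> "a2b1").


String: "nnhzhhh"
Scanning for consecutive runs:
  'n' x 2
  'h' x 1
  'z' x 1
  'h' x 3
RLE = "n2h1z1h3"


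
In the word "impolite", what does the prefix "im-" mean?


Prefix: im-
Example: impolite (im- + polite)
Meaning = not / into


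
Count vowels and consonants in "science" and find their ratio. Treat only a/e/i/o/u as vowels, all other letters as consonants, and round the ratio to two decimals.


Word: "science"
Vowels (a,e,i,o,u): 3
Consonants: 4
Ratio = 3/4
= 0.75


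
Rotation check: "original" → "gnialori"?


Word: "original", Candidate: "gnialori"
Method: check if candidate is substring of word+word
"originaloriginal" contains "gnialori"? No
Is rotation = No


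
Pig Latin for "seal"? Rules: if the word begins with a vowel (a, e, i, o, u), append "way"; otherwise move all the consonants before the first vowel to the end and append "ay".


Word: "seal"
Starts with consonant(s) → move to end, add 'ay'
Consonant cluster: "s"
Pig Latin = "ealsay"


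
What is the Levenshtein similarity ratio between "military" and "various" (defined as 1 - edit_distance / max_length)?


Word 1: "military" (length 8)
Word 2: "various" (length 7)
One optimal edit sequence:
  1. substitute 'm' -> 'v'  (+1)
  2. substitute 'i' -> 'a'  (+1)
  3. substitute 'l' -> 'r'  (+1)
  4. keep 'i'
  5. delete 't'  (+1)
  6. substitute 'a' -> 'o'  (+1)
  7. substitute 'r' -> 'u'  (+1)
  8. substitute 'y' -> 's'  (+1)
Edit distance = 7
Max length = max(8, 7) = 8
Similarity = 1 - 7/8
= 0.1250


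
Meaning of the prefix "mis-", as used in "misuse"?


Prefix: mis-
As in: misuse -> mis- + use
Meaning = wrongly


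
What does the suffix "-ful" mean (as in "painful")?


Suffix: -ful
Example: painful (pain + -ful)
Meaning = full of


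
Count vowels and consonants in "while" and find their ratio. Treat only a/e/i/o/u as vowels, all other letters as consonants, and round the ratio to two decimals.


Word: "while"
Vowels (a,e,i,o,u): 2
Consonants: 3
Ratio = 2/3
= 0.67


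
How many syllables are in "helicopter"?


Word: "helicopter"
Syllable breakdown: hel · i · cop · ter
Counting: 4 parts
= 4 syllables


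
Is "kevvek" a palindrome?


Word: "kevvek"
Reversed: "kevvek"
Forward == Backward? kevvek == kevvek
Palindrome = Yes


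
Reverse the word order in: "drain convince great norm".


Original: "drain convince great norm"
Words (1..n): drain | convince | great | norm
Reversed (n..1): norm | great | convince | drain
Result = "norm great convince drain"


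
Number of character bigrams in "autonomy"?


Word: "autonomy" (length 8)
Number of 2-grams = length - 2 + 1 = 8 - 2 + 1
= 7


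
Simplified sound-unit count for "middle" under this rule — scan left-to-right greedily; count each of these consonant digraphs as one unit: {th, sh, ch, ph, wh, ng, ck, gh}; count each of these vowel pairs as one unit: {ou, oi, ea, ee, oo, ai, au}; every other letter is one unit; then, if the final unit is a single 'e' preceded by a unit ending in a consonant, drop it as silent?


Word: "middle" (6 letters)
Left-to-right scan:
  1. 'm' (letter)
  2. 'i' (letter)
  3. 'd' (letter)
  4. 'd' (letter)
  5. 'l' (letter)
  6. 'e' (letter)
Units from scan: 6
Final unit is 'e' after a consonant -> drop as silent (-1)
Sound units = 5 units


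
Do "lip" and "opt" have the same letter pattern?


Pattern of "lip": [0, 1, 2]
Pattern of "opt": [0, 1, 2]
Patterns match
Same pattern = Yes


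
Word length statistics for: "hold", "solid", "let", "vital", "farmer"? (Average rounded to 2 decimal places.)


Lengths: "hold"=4, "solid"=5, "let"=3, "vital"=5, "farmer"=6
Sum = 23, Count = 5
Average = 23/5 = 4.60
= avg=4.60, min=3, max=6


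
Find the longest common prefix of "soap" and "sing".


Word 1: "soap"
Word 2: "sing"
Comparing from start:
  Pos 0: 's' == 's'
  Pos 1: 'o' != 'i' (stop)
LCP = "s" (length 1)


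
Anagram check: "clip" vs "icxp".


Word 1: "clip" → sorted: cilp
Word 2: "icxp" → sorted: cipx
Same letters? cilp != cipx
Anagram = No


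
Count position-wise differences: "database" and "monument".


Comparing character by character (same length = 8):
  Pos 0: 'd' vs 'm' !=
  Pos 1: 'a' vs 'o' !=
  Pos 2: 't' vs 'n' !=
  Pos 3: 'a' vs 'u' !=
  Pos 4: 'b' vs 'm' !=
  Pos 5: 'a' vs 'e' !=
  Pos 6: 's' vs 'n' !=
  Pos 7: 'e' vs 't' !=
Hamming distance = 8


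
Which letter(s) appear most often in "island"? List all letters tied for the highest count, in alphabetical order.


Word: "island"
Letter counts:
  'a': 1
  'd': 1
  'i': 1
  'l': 1
  'n': 1
  's': 1
Maximum count = 1
Most frequent = 'a', 'd', 'i', 'l', 'n', 's' (1 time each)


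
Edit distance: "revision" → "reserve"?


Word 1: "revision" (length 8)
Word 2: "reserve" (length 7)
One optimal edit sequence (insert/delete/substitute each cost 1):
  1. keep 'r'
  2. keep 'e'
  3. delete 'v'  (+1)
  4. substitute 'i' -> 's'  (+1)
  5. substitute 's' -> 'e'  (+1)
  6. substitute 'i' -> 'r'  (+1)
  7. substitute 'o' -> 'v'  (+1)
  8. substitute 'n' -> 'e'  (+1)
Total edit operations: 6
Edit distance = 6


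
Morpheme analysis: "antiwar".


Word: "antiwar"
Morphemes: anti- | war
Each morpheme carries meaning
= 2 morphemes


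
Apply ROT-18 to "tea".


Word: "tea"
Shift: 18
Each letter → (letter + shift) mod 26:
  't' (19) + 18 = 11 → 'l'
  'e' (4) + 18 = 22 → 'w'
  'a' (0) + 18 = 18 → 's'
Result = "lws"


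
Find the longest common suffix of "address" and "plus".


Word 1: "address"
Word 2: "plus"
Comparing from end:
  Pos -1: 's' == 's'
  Pos -2: 's' != 'u' (stop)
LCS = "s" (length 1)


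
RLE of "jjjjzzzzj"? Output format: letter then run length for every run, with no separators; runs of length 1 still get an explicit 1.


String: "jjjjzzzzj"
Scanning for consecutive runs:
  'j' x 4
  'z' x 4
  'j' x 1
RLE = "j4z4j1"


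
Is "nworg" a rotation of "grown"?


Word: "grown", Candidate: "nworg"
Method: check if candidate is substring of word+word
"growngrown" contains "nworg"? No
Is rotation = No


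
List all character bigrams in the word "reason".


Word: "reason" (length 6)
Number of bigrams = 6 - 2 + 1 = 5
  Position 0: "re"
  Position 1: "ea"
  Position 2: "as"
  Position 3: "so"
  Position 4: "on"
Bigrams = "re", "ea", "as", "so", "on"


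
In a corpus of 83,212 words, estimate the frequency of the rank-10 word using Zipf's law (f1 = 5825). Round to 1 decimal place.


Zipf's law: f(r) = f(1) / r
f(1) = 5825
f(10) = 5825 / 10
= 582.5 occurrences


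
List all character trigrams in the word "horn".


Word: "horn" (length 4)
Number of trigrams = 4 - 3 + 1 = 2
  Position 0: "hor"
  Position 1: "orn"
Trigrams = "hor", "orn"


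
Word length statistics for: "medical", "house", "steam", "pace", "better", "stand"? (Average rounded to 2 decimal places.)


Lengths: "medical"=7, "house"=5, "steam"=5, "pace"=4, "better"=6, "stand"=5
Sum = 32, Count = 6
Average = 32/6 = 5.33
= avg=5.33, min=4, max=7


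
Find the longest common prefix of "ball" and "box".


Word 1: "ball"
Word 2: "box"
Comparing from start:
  Pos 0: 'b' == 'b'
  Pos 1: 'a' != 'o' (stop)
LCP = "b" (length 1)


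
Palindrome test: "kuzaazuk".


Word: "kuzaazuk"
Reversed: "kuzaazuk"
Forward == Backward? kuzaazuk == kuzaazuk
Palindrome = Yes


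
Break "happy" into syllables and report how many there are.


Word: "happy"
Syllable breakdown: hap · py
Counting: 2 parts
= 2 syllables


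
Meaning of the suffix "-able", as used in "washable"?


Suffix: -able
As in: washable -> wash + -able
Meaning = capable of


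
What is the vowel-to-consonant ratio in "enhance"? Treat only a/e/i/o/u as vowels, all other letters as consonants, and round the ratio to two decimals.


Word: "enhance"
Vowels (a,e,i,o,u): 3
Consonants: 4
Ratio = 3/4
= 0.75


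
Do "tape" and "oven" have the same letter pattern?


Pattern of "tape": [0, 1, 2, 3]
Pattern of "oven": [0, 1, 2, 3]
Patterns match
Same pattern = Yes


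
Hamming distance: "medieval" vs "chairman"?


Comparing character by character (same length = 8):
  Pos 0: 'm' vs 'c' !=
  Pos 1: 'e' vs 'h' !=
  Pos 2: 'd' vs 'a' !=
  Pos 3: 'i' vs 'i' =
  Pos 4: 'e' vs 'r' !=
  Pos 5: 'v' vs 'm' !=
  Pos 6: 'a' vs 'a' =
  Pos 7: 'l' vs 'n' !=
Hamming distance = 6


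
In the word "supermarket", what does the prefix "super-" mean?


Prefix: super-
Example: supermarket = super- + market
Meaning = above / beyond


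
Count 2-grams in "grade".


Word: "grade" (length 5)
Number of 2-grams = length - 2 + 1 = 5 - 2 + 1
= 4


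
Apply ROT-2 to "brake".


Word: "brake"
Shift: 2
Each letter → (letter + shift) mod 26:
  'b' (1) + 2 = 3 → 'd'
  'r' (17) + 2 = 19 → 't'
  'a' (0) + 2 = 2 → 'c'
  'k' (10) + 2 = 12 → 'm'
  'e' (4) + 2 = 6 → 'g'
Result = "dtcmg"


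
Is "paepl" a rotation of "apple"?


Word: "apple", Candidate: "paepl"
Method: check if candidate is substring of word+word
"appleapple" contains "paepl"? No
Is rotation = No


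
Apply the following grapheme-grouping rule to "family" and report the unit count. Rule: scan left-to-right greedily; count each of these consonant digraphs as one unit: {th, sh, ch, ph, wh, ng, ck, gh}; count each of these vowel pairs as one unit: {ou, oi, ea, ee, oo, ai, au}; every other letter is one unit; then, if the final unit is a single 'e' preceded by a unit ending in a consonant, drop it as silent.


Word: "family" (6 letters)
Left-to-right scan:
  (1) 'f' (letter)
  (2) 'a' (letter)
  (3) 'm' (letter)
  (4) 'i' (letter)
  (5) 'l' (letter)
  (6) 'y' (letter)
Units from scan: 6
Sound units = 6 units


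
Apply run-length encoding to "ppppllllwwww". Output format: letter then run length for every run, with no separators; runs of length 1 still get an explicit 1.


String: "ppppllllwwww"
Scanning for consecutive runs:
  'p' x 4
  'l' x 4
  'w' x 4
RLE = "p4l4w4"
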